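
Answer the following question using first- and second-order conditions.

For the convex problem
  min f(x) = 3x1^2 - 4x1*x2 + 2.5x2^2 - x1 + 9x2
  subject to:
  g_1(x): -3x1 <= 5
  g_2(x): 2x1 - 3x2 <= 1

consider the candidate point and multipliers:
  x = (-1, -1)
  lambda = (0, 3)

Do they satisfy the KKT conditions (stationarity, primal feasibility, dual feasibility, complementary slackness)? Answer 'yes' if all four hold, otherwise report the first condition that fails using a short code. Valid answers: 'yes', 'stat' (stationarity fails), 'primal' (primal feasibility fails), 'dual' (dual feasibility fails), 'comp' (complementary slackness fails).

Gradient of f: grad f(x) = Q x + c = (-3, 8)
Constraint values g_i(x) = a_i^T x - b_i:
  g_1((-1, -1)) = -2
  g_2((-1, -1)) = 0
Stationarity residual: grad f(x) + sum_i lambda_i a_i = (3, -1)
  -> stationarity FAILS
Primal feasibility (all g_i <= 0): OK
Dual feasibility (all lambda_i >= 0): OK
Complementary slackness (lambda_i * g_i(x) = 0 for all i): OK

Verdict: the first failing condition is stationarity -> stat.

stat


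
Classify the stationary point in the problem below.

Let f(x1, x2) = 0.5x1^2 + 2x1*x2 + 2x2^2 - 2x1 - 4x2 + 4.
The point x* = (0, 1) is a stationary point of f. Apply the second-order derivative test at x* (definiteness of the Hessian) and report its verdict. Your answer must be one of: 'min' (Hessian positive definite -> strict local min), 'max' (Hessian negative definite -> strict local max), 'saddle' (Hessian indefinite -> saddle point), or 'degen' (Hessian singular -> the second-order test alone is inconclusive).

Compute the Hessian H = grad^2 f:
  H = [[1, 2], [2, 4]]
Verify stationarity: grad f(x*) = H x* + g = (0, 0).
Eigenvalues of H: 0, 5.
H has a zero eigenvalue (singular; positive semidefinite but not definite), so H is neither positive definite, negative definite, nor indefinite. The second-order test alone is inconclusive -> degen.
(Indeed, f is constant along the null direction of H through x*, so x* is not a strict local extremum.)

degen


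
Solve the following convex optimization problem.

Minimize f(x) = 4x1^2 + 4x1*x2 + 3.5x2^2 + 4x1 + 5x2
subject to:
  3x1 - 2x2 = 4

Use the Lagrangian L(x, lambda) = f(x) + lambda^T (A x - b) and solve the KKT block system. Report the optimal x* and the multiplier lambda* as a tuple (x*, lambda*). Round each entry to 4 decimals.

Form the Lagrangian:
  L(x, lambda) = (1/2) x^T Q x + c^T x + lambda^T (A x - b)
Stationarity (grad_x L = 0): Q x + c + A^T lambda = 0.
Primal feasibility: A x = b.

This gives the KKT block system:
  [ Q   A^T ] [ x     ]   [-c ]
  [ A    0  ] [ lambda ] = [ b ]

Solving the linear system:
  x*      = (0.4895, -1.2657)
  lambda* = (-0.951)
  f(x*)   = -0.2832

x* = (0.4895, -1.2657), lambda* = (-0.951)


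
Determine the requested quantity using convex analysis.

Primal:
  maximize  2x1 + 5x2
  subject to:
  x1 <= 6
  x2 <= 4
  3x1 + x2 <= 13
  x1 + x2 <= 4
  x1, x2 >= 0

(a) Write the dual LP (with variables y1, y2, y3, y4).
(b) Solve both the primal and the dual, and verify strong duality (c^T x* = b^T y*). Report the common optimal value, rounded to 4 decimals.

The standard primal-dual pair for 'max c^T x s.t. A x <= b, x >= 0' is:
  Dual:  min b^T y  s.t.  A^T y >= c,  y >= 0.

So the dual LP is:
  minimize  6y1 + 4y2 + 13y3 + 4y4
  subject to:
    y1 + 3y3 + y4 >= 2
    y2 + y3 + y4 >= 5
    y1, y2, y3, y4 >= 0

Solving the primal: x* = (0, 4).
  primal value c^T x* = 20.
Solving the dual: y* = (0, 3, 0, 2).
  dual value b^T y* = 20.
Strong duality: c^T x* = b^T y*. Confirmed.

20


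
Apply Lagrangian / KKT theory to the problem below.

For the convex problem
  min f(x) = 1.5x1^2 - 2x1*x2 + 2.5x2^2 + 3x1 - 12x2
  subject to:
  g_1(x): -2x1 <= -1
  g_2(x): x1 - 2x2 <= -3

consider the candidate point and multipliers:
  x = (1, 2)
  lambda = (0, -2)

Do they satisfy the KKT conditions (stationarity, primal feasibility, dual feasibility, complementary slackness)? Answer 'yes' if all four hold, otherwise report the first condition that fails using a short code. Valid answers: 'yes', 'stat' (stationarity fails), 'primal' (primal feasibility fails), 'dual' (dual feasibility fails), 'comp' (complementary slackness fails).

Gradient of f: grad f(x) = Q x + c = (2, -4)
Constraint values g_i(x) = a_i^T x - b_i:
  g_1((1, 2)) = -1
  g_2((1, 2)) = 0
Stationarity residual: grad f(x) + sum_i lambda_i a_i = (0, 0)
  -> stationarity OK
Primal feasibility (all g_i <= 0): OK
Dual feasibility (all lambda_i >= 0): FAILS
Complementary slackness (lambda_i * g_i(x) = 0 for all i): OK

Verdict: the first failing condition is dual_feasibility -> dual.

dual


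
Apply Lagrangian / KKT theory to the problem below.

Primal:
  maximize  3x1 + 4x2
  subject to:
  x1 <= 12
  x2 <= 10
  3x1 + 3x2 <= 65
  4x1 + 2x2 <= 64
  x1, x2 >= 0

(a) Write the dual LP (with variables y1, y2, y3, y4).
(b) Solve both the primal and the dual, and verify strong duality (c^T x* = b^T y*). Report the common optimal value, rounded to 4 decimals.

The standard primal-dual pair for 'max c^T x s.t. A x <= b, x >= 0' is:
  Dual:  min b^T y  s.t.  A^T y >= c,  y >= 0.

So the dual LP is:
  minimize  12y1 + 10y2 + 65y3 + 64y4
  subject to:
    y1 + 3y3 + 4y4 >= 3
    y2 + 3y3 + 2y4 >= 4
    y1, y2, y3, y4 >= 0

Solving the primal: x* = (11, 10).
  primal value c^T x* = 73.
Solving the dual: y* = (0, 2.5, 0, 0.75).
  dual value b^T y* = 73.
Strong duality: c^T x* = b^T y*. Confirmed.

73


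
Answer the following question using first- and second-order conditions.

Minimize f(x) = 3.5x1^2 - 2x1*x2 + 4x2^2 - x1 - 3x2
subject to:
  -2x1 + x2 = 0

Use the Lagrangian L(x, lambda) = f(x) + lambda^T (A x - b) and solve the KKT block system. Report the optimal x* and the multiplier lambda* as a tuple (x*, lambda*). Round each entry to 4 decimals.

Form the Lagrangian:
  L(x, lambda) = (1/2) x^T Q x + c^T x + lambda^T (A x - b)
Stationarity (grad_x L = 0): Q x + c + A^T lambda = 0.
Primal feasibility: A x = b.

This gives the KKT block system:
  [ Q   A^T ] [ x     ]   [-c ]
  [ A    0  ] [ lambda ] = [ b ]

Solving the linear system:
  x*      = (0.2258, 0.4516)
  lambda* = (-0.1613)
  f(x*)   = -0.7903

x* = (0.2258, 0.4516), lambda* = (-0.1613)


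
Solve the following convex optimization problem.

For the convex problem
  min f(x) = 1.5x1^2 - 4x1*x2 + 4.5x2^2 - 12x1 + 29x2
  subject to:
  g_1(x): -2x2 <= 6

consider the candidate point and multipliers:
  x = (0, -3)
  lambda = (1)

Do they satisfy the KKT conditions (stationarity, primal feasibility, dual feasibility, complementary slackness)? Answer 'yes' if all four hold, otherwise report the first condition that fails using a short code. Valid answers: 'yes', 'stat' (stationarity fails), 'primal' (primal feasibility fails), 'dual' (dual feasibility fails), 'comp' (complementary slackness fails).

Gradient of f: grad f(x) = Q x + c = (0, 2)
Constraint values g_i(x) = a_i^T x - b_i:
  g_1((0, -3)) = 0
Stationarity residual: grad f(x) + sum_i lambda_i a_i = (0, 0)
  -> stationarity OK
Primal feasibility (all g_i <= 0): OK
Dual feasibility (all lambda_i >= 0): OK
Complementary slackness (lambda_i * g_i(x) = 0 for all i): OK

Verdict: yes, KKT holds.

yes


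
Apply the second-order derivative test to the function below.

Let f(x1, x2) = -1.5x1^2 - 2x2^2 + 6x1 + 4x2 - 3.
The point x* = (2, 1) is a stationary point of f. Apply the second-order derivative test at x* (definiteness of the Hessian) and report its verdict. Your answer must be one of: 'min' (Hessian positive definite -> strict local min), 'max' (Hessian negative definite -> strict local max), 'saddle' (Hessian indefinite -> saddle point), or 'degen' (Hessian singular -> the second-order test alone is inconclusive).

Compute the Hessian H = grad^2 f:
  H = [[-3, 0], [0, -4]]
Verify stationarity: grad f(x*) = H x* + g = (0, 0).
Eigenvalues of H: -4, -3.
Both eigenvalues < 0, so H is negative definite -> x* is a strict local max.

max


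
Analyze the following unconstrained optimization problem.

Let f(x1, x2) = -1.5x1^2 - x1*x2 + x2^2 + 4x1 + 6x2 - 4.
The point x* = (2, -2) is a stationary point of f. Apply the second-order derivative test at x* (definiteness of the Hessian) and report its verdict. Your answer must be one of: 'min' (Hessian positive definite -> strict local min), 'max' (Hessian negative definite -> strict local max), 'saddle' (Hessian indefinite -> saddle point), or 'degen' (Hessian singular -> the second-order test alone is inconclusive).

Compute the Hessian H = grad^2 f:
  H = [[-3, -1], [-1, 2]]
Verify stationarity: grad f(x*) = H x* + g = (0, 0).
Eigenvalues of H: -3.1926, 2.1926.
Eigenvalues have mixed signs, so H is indefinite -> x* is a saddle point.

saddle


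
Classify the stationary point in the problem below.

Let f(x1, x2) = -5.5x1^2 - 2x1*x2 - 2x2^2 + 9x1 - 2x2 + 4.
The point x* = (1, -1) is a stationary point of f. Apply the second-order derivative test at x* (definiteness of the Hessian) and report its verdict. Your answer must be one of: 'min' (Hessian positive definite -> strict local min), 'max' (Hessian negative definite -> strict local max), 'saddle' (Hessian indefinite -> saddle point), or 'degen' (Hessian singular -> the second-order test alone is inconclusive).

Compute the Hessian H = grad^2 f:
  H = [[-11, -2], [-2, -4]]
Verify stationarity: grad f(x*) = H x* + g = (0, 0).
Eigenvalues of H: -11.5311, -3.4689.
Both eigenvalues < 0, so H is negative definite -> x* is a strict local max.

max


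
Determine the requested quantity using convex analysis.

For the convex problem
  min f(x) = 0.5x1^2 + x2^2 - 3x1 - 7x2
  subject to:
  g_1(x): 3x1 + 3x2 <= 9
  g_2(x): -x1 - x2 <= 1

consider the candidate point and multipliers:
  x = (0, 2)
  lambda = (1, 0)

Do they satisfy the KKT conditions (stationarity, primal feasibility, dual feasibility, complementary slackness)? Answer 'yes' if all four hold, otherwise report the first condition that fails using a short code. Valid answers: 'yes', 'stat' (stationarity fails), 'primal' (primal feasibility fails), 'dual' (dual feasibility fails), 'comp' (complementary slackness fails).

Gradient of f: grad f(x) = Q x + c = (-3, -3)
Constraint values g_i(x) = a_i^T x - b_i:
  g_1((0, 2)) = -3
  g_2((0, 2)) = -3
Stationarity residual: grad f(x) + sum_i lambda_i a_i = (0, 0)
  -> stationarity OK
Primal feasibility (all g_i <= 0): OK
Dual feasibility (all lambda_i >= 0): OK
Complementary slackness (lambda_i * g_i(x) = 0 for all i): FAILS

Verdict: the first failing condition is complementary_slackness -> comp.

comp


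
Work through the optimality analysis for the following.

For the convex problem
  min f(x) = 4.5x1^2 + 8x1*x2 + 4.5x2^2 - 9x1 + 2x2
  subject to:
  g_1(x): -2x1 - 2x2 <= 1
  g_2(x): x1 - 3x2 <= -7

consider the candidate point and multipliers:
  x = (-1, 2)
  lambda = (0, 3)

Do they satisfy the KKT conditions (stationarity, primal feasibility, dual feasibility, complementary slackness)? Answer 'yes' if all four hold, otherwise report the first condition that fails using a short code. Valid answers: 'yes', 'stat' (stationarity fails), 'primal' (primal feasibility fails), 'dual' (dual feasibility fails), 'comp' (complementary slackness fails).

Gradient of f: grad f(x) = Q x + c = (-2, 12)
Constraint values g_i(x) = a_i^T x - b_i:
  g_1((-1, 2)) = -3
  g_2((-1, 2)) = 0
Stationarity residual: grad f(x) + sum_i lambda_i a_i = (1, 3)
  -> stationarity FAILS
Primal feasibility (all g_i <= 0): OK
Dual feasibility (all lambda_i >= 0): OK
Complementary slackness (lambda_i * g_i(x) = 0 for all i): OK

Verdict: the first failing condition is stationarity -> stat.

stat


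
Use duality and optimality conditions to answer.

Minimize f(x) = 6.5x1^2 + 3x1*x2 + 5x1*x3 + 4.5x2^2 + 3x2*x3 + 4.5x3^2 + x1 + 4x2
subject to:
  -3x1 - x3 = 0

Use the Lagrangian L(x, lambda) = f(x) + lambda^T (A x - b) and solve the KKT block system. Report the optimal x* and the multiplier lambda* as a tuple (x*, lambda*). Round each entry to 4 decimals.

Form the Lagrangian:
  L(x, lambda) = (1/2) x^T Q x + c^T x + lambda^T (A x - b)
Stationarity (grad_x L = 0): Q x + c + A^T lambda = 0.
Primal feasibility: A x = b.

This gives the KKT block system:
  [ Q   A^T ] [ x     ]   [-c ]
  [ A    0  ] [ lambda ] = [ b ]

Solving the linear system:
  x*      = (-0.0611, -0.4852, 0.1833)
  lambda* = (-0.1111)
  f(x*)   = -1.0009

x* = (-0.0611, -0.4852, 0.1833), lambda* = (-0.1111)


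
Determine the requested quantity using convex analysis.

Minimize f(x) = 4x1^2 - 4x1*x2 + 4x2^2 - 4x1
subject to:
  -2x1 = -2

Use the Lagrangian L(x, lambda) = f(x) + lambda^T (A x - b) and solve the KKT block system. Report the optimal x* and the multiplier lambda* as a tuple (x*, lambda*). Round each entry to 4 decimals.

Form the Lagrangian:
  L(x, lambda) = (1/2) x^T Q x + c^T x + lambda^T (A x - b)
Stationarity (grad_x L = 0): Q x + c + A^T lambda = 0.
Primal feasibility: A x = b.

This gives the KKT block system:
  [ Q   A^T ] [ x     ]   [-c ]
  [ A    0  ] [ lambda ] = [ b ]

Solving the linear system:
  x*      = (1, 0.5)
  lambda* = (1)
  f(x*)   = -1

x* = (1, 0.5), lambda* = (1)


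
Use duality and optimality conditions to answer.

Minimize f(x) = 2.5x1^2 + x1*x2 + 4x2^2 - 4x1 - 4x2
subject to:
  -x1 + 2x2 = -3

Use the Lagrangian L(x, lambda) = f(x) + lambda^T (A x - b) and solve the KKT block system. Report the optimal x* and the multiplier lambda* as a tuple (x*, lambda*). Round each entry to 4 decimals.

Form the Lagrangian:
  L(x, lambda) = (1/2) x^T Q x + c^T x + lambda^T (A x - b)
Stationarity (grad_x L = 0): Q x + c + A^T lambda = 0.
Primal feasibility: A x = b.

This gives the KKT block system:
  [ Q   A^T ] [ x     ]   [-c ]
  [ A    0  ] [ lambda ] = [ b ]

Solving the linear system:
  x*      = (1.6875, -0.6562)
  lambda* = (3.7812)
  f(x*)   = 3.6094

x* = (1.6875, -0.6562), lambda* = (3.7812)


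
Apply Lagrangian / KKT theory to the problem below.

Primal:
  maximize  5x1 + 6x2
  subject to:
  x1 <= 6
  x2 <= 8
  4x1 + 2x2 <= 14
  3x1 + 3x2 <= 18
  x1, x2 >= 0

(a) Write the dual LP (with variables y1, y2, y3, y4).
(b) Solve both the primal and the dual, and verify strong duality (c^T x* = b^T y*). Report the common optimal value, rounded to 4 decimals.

The standard primal-dual pair for 'max c^T x s.t. A x <= b, x >= 0' is:
  Dual:  min b^T y  s.t.  A^T y >= c,  y >= 0.

So the dual LP is:
  minimize  6y1 + 8y2 + 14y3 + 18y4
  subject to:
    y1 + 4y3 + 3y4 >= 5
    y2 + 2y3 + 3y4 >= 6
    y1, y2, y3, y4 >= 0

Solving the primal: x* = (0, 6).
  primal value c^T x* = 36.
Solving the dual: y* = (0, 0, 0, 2).
  dual value b^T y* = 36.
Strong duality: c^T x* = b^T y*. Confirmed.

36


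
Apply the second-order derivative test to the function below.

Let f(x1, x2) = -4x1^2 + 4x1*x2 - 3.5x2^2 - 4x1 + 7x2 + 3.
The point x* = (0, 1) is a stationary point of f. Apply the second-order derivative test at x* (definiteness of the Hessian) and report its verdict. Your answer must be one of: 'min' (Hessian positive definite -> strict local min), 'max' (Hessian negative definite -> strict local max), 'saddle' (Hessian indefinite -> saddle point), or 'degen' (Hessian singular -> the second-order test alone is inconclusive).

Compute the Hessian H = grad^2 f:
  H = [[-8, 4], [4, -7]]
Verify stationarity: grad f(x*) = H x* + g = (0, 0).
Eigenvalues of H: -11.5311, -3.4689.
Both eigenvalues < 0, so H is negative definite -> x* is a strict local max.

max


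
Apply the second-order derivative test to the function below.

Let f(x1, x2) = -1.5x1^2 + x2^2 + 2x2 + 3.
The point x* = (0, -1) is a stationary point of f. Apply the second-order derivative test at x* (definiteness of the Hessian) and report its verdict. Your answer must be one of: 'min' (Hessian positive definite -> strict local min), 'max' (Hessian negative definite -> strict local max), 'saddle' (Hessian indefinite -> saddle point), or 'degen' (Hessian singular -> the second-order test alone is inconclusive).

Compute the Hessian H = grad^2 f:
  H = [[-3, 0], [0, 2]]
Verify stationarity: grad f(x*) = H x* + g = (0, 0).
Eigenvalues of H: -3, 2.
Eigenvalues have mixed signs, so H is indefinite -> x* is a saddle point.

saddle


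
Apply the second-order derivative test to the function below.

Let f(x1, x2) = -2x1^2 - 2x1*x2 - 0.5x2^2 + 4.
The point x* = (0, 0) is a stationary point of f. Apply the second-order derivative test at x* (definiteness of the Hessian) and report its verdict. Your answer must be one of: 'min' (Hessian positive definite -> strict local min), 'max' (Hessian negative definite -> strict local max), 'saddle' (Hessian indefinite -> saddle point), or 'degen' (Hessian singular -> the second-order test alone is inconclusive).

Compute the Hessian H = grad^2 f:
  H = [[-4, -2], [-2, -1]]
Verify stationarity: grad f(x*) = H x* + g = (0, 0).
Eigenvalues of H: -5, 0.
H has a zero eigenvalue (singular; negative semidefinite but not definite), so H is neither positive definite, negative definite, nor indefinite. The second-order test alone is inconclusive -> degen.
(Indeed, f is constant along the null direction of H through x*, so x* is not a strict local extremum.)

degen


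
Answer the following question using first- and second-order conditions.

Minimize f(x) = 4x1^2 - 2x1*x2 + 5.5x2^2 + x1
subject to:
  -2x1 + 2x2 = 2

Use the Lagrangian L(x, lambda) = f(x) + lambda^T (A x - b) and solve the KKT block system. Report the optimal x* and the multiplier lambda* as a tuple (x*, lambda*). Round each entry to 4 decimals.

Form the Lagrangian:
  L(x, lambda) = (1/2) x^T Q x + c^T x + lambda^T (A x - b)
Stationarity (grad_x L = 0): Q x + c + A^T lambda = 0.
Primal feasibility: A x = b.

This gives the KKT block system:
  [ Q   A^T ] [ x     ]   [-c ]
  [ A    0  ] [ lambda ] = [ b ]

Solving the linear system:
  x*      = (-0.6667, 0.3333)
  lambda* = (-2.5)
  f(x*)   = 2.1667

x* = (-0.6667, 0.3333), lambda* = (-2.5)


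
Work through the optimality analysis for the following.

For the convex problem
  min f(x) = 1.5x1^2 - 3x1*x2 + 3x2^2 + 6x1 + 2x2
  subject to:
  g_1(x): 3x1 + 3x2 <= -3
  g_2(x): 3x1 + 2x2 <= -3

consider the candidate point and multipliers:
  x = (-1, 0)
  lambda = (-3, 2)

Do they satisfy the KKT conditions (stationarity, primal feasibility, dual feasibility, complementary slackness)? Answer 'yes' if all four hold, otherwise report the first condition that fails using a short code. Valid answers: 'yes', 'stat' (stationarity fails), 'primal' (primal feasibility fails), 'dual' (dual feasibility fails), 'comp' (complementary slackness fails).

Gradient of f: grad f(x) = Q x + c = (3, 5)
Constraint values g_i(x) = a_i^T x - b_i:
  g_1((-1, 0)) = 0
  g_2((-1, 0)) = 0
Stationarity residual: grad f(x) + sum_i lambda_i a_i = (0, 0)
  -> stationarity OK
Primal feasibility (all g_i <= 0): OK
Dual feasibility (all lambda_i >= 0): FAILS
Complementary slackness (lambda_i * g_i(x) = 0 for all i): OK

Verdict: the first failing condition is dual_feasibility -> dual.

dual


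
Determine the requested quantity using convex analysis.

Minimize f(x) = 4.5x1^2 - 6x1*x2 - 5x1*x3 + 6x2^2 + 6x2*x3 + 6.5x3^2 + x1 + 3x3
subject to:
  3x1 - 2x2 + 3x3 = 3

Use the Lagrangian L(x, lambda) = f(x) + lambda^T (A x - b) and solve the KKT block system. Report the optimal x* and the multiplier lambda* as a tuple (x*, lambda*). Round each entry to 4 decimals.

Form the Lagrangian:
  L(x, lambda) = (1/2) x^T Q x + c^T x + lambda^T (A x - b)
Stationarity (grad_x L = 0): Q x + c + A^T lambda = 0.
Primal feasibility: A x = b.

This gives the KKT block system:
  [ Q   A^T ] [ x     ]   [-c ]
  [ A    0  ] [ lambda ] = [ b ]

Solving the linear system:
  x*      = (0.4643, -0.2143, 0.3929)
  lambda* = (-1.5)
  f(x*)   = 3.0714

x* = (0.4643, -0.2143, 0.3929), lambda* = (-1.5)


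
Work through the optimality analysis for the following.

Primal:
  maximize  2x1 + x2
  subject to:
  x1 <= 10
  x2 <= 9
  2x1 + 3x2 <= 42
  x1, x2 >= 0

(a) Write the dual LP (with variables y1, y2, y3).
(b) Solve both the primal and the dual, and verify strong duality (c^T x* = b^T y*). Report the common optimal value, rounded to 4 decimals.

The standard primal-dual pair for 'max c^T x s.t. A x <= b, x >= 0' is:
  Dual:  min b^T y  s.t.  A^T y >= c,  y >= 0.

So the dual LP is:
  minimize  10y1 + 9y2 + 42y3
  subject to:
    y1 + 2y3 >= 2
    y2 + 3y3 >= 1
    y1, y2, y3 >= 0

Solving the primal: x* = (10, 7.3333).
  primal value c^T x* = 27.3333.
Solving the dual: y* = (1.3333, 0, 0.3333).
  dual value b^T y* = 27.3333.
Strong duality: c^T x* = b^T y*. Confirmed.

27.3333


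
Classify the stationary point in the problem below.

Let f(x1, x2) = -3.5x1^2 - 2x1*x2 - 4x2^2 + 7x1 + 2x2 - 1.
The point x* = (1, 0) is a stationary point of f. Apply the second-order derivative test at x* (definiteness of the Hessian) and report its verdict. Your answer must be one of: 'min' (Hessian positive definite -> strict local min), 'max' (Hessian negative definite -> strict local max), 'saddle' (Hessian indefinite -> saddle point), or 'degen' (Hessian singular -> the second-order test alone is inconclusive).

Compute the Hessian H = grad^2 f:
  H = [[-7, -2], [-2, -8]]
Verify stationarity: grad f(x*) = H x* + g = (0, 0).
Eigenvalues of H: -9.5616, -5.4384.
Both eigenvalues < 0, so H is negative definite -> x* is a strict local max.

max


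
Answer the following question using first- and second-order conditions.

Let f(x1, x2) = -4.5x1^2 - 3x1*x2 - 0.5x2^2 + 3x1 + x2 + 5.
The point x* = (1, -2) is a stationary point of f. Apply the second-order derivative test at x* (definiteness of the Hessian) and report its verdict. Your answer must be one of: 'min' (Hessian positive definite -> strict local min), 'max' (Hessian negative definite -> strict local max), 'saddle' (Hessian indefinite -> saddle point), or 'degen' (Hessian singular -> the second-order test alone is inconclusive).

Compute the Hessian H = grad^2 f:
  H = [[-9, -3], [-3, -1]]
Verify stationarity: grad f(x*) = H x* + g = (0, 0).
Eigenvalues of H: -10, 0.
H has a zero eigenvalue (singular; negative semidefinite but not definite), so H is neither positive definite, negative definite, nor indefinite. The second-order test alone is inconclusive -> degen.
(Indeed, f is constant along the null direction of H through x*, so x* is not a strict local extremum.)

degen


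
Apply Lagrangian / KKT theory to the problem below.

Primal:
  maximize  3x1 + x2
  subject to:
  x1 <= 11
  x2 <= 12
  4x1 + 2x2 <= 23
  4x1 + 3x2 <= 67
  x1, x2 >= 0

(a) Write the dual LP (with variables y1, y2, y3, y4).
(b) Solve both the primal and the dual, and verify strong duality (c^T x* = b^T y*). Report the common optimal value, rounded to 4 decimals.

The standard primal-dual pair for 'max c^T x s.t. A x <= b, x >= 0' is:
  Dual:  min b^T y  s.t.  A^T y >= c,  y >= 0.

So the dual LP is:
  minimize  11y1 + 12y2 + 23y3 + 67y4
  subject to:
    y1 + 4y3 + 4y4 >= 3
    y2 + 2y3 + 3y4 >= 1
    y1, y2, y3, y4 >= 0

Solving the primal: x* = (5.75, 0).
  primal value c^T x* = 17.25.
Solving the dual: y* = (0, 0, 0.75, 0).
  dual value b^T y* = 17.25.
Strong duality: c^T x* = b^T y*. Confirmed.

17.25


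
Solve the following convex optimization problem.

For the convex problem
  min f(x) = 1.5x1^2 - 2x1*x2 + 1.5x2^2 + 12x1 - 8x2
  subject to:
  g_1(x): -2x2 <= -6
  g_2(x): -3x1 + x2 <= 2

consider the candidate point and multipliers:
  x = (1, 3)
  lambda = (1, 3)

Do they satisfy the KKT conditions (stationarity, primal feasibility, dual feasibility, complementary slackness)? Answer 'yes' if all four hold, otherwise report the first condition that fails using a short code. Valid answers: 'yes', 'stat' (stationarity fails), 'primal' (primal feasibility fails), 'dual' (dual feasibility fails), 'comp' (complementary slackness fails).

Gradient of f: grad f(x) = Q x + c = (9, -1)
Constraint values g_i(x) = a_i^T x - b_i:
  g_1((1, 3)) = 0
  g_2((1, 3)) = -2
Stationarity residual: grad f(x) + sum_i lambda_i a_i = (0, 0)
  -> stationarity OK
Primal feasibility (all g_i <= 0): OK
Dual feasibility (all lambda_i >= 0): OK
Complementary slackness (lambda_i * g_i(x) = 0 for all i): FAILS

Verdict: the first failing condition is complementary_slackness -> comp.

comp


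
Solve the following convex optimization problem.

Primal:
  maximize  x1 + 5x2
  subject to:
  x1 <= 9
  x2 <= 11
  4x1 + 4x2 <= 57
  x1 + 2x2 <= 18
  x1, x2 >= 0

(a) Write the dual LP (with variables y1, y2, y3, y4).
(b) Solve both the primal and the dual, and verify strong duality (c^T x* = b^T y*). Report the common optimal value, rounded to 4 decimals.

The standard primal-dual pair for 'max c^T x s.t. A x <= b, x >= 0' is:
  Dual:  min b^T y  s.t.  A^T y >= c,  y >= 0.

So the dual LP is:
  minimize  9y1 + 11y2 + 57y3 + 18y4
  subject to:
    y1 + 4y3 + y4 >= 1
    y2 + 4y3 + 2y4 >= 5
    y1, y2, y3, y4 >= 0

Solving the primal: x* = (0, 9).
  primal value c^T x* = 45.
Solving the dual: y* = (0, 0, 0, 2.5).
  dual value b^T y* = 45.
Strong duality: c^T x* = b^T y*. Confirmed.

45


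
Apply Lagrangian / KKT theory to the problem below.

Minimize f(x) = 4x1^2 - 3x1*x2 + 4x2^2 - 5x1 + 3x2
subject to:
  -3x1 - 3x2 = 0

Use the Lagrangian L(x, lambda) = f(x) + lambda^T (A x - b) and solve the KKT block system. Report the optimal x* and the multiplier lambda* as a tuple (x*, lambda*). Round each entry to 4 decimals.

Form the Lagrangian:
  L(x, lambda) = (1/2) x^T Q x + c^T x + lambda^T (A x - b)
Stationarity (grad_x L = 0): Q x + c + A^T lambda = 0.
Primal feasibility: A x = b.

This gives the KKT block system:
  [ Q   A^T ] [ x     ]   [-c ]
  [ A    0  ] [ lambda ] = [ b ]

Solving the linear system:
  x*      = (0.3636, -0.3636)
  lambda* = (-0.3333)
  f(x*)   = -1.4545

x* = (0.3636, -0.3636), lambda* = (-0.3333)


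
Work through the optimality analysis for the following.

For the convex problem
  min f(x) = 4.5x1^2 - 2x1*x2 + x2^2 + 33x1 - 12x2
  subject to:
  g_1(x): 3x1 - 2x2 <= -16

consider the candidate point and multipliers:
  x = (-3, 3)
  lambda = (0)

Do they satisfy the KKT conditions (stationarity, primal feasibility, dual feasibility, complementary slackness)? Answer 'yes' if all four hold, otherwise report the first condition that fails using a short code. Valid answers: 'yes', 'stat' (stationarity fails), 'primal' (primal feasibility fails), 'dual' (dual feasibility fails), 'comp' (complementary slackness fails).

Gradient of f: grad f(x) = Q x + c = (0, 0)
Constraint values g_i(x) = a_i^T x - b_i:
  g_1((-3, 3)) = 1
Stationarity residual: grad f(x) + sum_i lambda_i a_i = (0, 0)
  -> stationarity OK
Primal feasibility (all g_i <= 0): FAILS
Dual feasibility (all lambda_i >= 0): OK
Complementary slackness (lambda_i * g_i(x) = 0 for all i): OK

Verdict: the first failing condition is primal_feasibility -> primal.

primal


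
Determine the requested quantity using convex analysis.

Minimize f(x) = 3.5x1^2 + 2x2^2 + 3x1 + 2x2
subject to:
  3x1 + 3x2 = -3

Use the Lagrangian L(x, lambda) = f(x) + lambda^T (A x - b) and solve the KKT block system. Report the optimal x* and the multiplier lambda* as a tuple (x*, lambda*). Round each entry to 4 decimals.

Form the Lagrangian:
  L(x, lambda) = (1/2) x^T Q x + c^T x + lambda^T (A x - b)
Stationarity (grad_x L = 0): Q x + c + A^T lambda = 0.
Primal feasibility: A x = b.

This gives the KKT block system:
  [ Q   A^T ] [ x     ]   [-c ]
  [ A    0  ] [ lambda ] = [ b ]

Solving the linear system:
  x*      = (-0.4545, -0.5455)
  lambda* = (0.0606)
  f(x*)   = -1.1364

x* = (-0.4545, -0.5455), lambda* = (0.0606)


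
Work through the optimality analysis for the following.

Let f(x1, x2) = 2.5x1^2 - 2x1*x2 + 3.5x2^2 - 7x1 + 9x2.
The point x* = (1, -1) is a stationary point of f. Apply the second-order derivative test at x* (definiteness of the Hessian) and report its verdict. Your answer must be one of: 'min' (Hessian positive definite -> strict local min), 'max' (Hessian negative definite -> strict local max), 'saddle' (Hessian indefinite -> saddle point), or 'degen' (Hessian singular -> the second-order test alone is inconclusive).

Compute the Hessian H = grad^2 f:
  H = [[5, -2], [-2, 7]]
Verify stationarity: grad f(x*) = H x* + g = (0, 0).
Eigenvalues of H: 3.7639, 8.2361.
Both eigenvalues > 0, so H is positive definite -> x* is a strict local min.

min


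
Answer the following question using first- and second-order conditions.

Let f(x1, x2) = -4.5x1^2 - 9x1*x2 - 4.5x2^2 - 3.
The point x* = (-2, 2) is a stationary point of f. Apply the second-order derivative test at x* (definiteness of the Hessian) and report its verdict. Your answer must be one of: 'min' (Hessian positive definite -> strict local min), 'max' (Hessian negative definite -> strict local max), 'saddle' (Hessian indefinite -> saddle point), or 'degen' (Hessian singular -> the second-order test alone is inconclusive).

Compute the Hessian H = grad^2 f:
  H = [[-9, -9], [-9, -9]]
Verify stationarity: grad f(x*) = H x* + g = (0, 0).
Eigenvalues of H: -18, 0.
H has a zero eigenvalue (singular; negative semidefinite but not definite), so H is neither positive definite, negative definite, nor indefinite. The second-order test alone is inconclusive -> degen.
(Indeed, f is constant along the null direction of H through x*, so x* is not a strict local extremum.)

degen


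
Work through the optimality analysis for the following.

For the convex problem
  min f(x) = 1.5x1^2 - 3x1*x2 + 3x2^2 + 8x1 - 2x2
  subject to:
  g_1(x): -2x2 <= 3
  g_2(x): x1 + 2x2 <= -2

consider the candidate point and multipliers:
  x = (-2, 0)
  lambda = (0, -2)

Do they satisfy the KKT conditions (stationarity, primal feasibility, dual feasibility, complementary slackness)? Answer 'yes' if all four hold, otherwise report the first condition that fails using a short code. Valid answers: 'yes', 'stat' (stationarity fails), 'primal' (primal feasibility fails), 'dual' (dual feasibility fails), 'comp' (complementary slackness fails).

Gradient of f: grad f(x) = Q x + c = (2, 4)
Constraint values g_i(x) = a_i^T x - b_i:
  g_1((-2, 0)) = -3
  g_2((-2, 0)) = 0
Stationarity residual: grad f(x) + sum_i lambda_i a_i = (0, 0)
  -> stationarity OK
Primal feasibility (all g_i <= 0): OK
Dual feasibility (all lambda_i >= 0): FAILS
Complementary slackness (lambda_i * g_i(x) = 0 for all i): OK

Verdict: the first failing condition is dual_feasibility -> dual.

dual


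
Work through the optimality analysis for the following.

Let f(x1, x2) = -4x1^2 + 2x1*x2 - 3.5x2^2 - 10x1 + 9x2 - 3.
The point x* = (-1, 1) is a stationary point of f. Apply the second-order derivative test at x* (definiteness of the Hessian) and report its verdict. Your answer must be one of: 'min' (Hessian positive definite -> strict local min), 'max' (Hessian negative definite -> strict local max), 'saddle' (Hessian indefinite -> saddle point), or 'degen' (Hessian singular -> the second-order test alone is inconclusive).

Compute the Hessian H = grad^2 f:
  H = [[-8, 2], [2, -7]]
Verify stationarity: grad f(x*) = H x* + g = (0, 0).
Eigenvalues of H: -9.5616, -5.4384.
Both eigenvalues < 0, so H is negative definite -> x* is a strict local max.

max


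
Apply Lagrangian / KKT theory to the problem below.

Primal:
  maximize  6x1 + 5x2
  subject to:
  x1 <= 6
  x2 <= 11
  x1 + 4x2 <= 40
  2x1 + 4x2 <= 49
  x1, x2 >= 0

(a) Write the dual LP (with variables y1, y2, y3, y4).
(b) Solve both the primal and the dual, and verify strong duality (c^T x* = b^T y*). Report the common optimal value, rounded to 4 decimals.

The standard primal-dual pair for 'max c^T x s.t. A x <= b, x >= 0' is:
  Dual:  min b^T y  s.t.  A^T y >= c,  y >= 0.

So the dual LP is:
  minimize  6y1 + 11y2 + 40y3 + 49y4
  subject to:
    y1 + y3 + 2y4 >= 6
    y2 + 4y3 + 4y4 >= 5
    y1, y2, y3, y4 >= 0

Solving the primal: x* = (6, 8.5).
  primal value c^T x* = 78.5.
Solving the dual: y* = (4.75, 0, 1.25, 0).
  dual value b^T y* = 78.5.
Strong duality: c^T x* = b^T y*. Confirmed.

78.5


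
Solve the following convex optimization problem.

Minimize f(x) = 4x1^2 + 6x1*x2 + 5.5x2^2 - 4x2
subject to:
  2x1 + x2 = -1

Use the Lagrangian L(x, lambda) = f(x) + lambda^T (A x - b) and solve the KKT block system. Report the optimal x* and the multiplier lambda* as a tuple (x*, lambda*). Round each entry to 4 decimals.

Form the Lagrangian:
  L(x, lambda) = (1/2) x^T Q x + c^T x + lambda^T (A x - b)
Stationarity (grad_x L = 0): Q x + c + A^T lambda = 0.
Primal feasibility: A x = b.

This gives the KKT block system:
  [ Q   A^T ] [ x     ]   [-c ]
  [ A    0  ] [ lambda ] = [ b ]

Solving the linear system:
  x*      = (-0.8571, 0.7143)
  lambda* = (1.2857)
  f(x*)   = -0.7857

x* = (-0.8571, 0.7143), lambda* = (1.2857)


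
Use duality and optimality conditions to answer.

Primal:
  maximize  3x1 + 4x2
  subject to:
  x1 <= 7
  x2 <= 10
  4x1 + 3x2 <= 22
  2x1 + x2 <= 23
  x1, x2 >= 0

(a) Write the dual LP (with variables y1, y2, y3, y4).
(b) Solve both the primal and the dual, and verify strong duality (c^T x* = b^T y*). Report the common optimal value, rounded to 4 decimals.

The standard primal-dual pair for 'max c^T x s.t. A x <= b, x >= 0' is:
  Dual:  min b^T y  s.t.  A^T y >= c,  y >= 0.

So the dual LP is:
  minimize  7y1 + 10y2 + 22y3 + 23y4
  subject to:
    y1 + 4y3 + 2y4 >= 3
    y2 + 3y3 + y4 >= 4
    y1, y2, y3, y4 >= 0

Solving the primal: x* = (0, 7.3333).
  primal value c^T x* = 29.3333.
Solving the dual: y* = (0, 0, 1.3333, 0).
  dual value b^T y* = 29.3333.
Strong duality: c^T x* = b^T y*. Confirmed.

29.3333


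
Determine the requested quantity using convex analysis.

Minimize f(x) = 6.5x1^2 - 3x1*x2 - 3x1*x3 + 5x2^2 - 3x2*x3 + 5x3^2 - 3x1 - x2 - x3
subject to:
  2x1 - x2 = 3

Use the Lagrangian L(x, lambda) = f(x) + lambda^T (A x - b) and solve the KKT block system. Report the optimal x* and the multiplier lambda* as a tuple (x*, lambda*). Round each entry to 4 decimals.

Form the Lagrangian:
  L(x, lambda) = (1/2) x^T Q x + c^T x + lambda^T (A x - b)
Stationarity (grad_x L = 0): Q x + c + A^T lambda = 0.
Primal feasibility: A x = b.

This gives the KKT block system:
  [ Q   A^T ] [ x     ]   [-c ]
  [ A    0  ] [ lambda ] = [ b ]

Solving the linear system:
  x*      = (1.4833, -0.0334, 0.535)
  lambda* = (-7.3891)
  f(x*)   = 8.6079

x* = (1.4833, -0.0334, 0.535), lambda* = (-7.3891)


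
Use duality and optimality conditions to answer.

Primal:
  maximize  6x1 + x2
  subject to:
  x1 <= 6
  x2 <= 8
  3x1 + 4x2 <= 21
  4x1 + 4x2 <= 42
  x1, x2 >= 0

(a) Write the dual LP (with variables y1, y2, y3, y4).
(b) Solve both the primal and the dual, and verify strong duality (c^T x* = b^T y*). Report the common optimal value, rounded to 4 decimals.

The standard primal-dual pair for 'max c^T x s.t. A x <= b, x >= 0' is:
  Dual:  min b^T y  s.t.  A^T y >= c,  y >= 0.

So the dual LP is:
  minimize  6y1 + 8y2 + 21y3 + 42y4
  subject to:
    y1 + 3y3 + 4y4 >= 6
    y2 + 4y3 + 4y4 >= 1
    y1, y2, y3, y4 >= 0

Solving the primal: x* = (6, 0.75).
  primal value c^T x* = 36.75.
Solving the dual: y* = (5.25, 0, 0.25, 0).
  dual value b^T y* = 36.75.
Strong duality: c^T x* = b^T y*. Confirmed.

36.75


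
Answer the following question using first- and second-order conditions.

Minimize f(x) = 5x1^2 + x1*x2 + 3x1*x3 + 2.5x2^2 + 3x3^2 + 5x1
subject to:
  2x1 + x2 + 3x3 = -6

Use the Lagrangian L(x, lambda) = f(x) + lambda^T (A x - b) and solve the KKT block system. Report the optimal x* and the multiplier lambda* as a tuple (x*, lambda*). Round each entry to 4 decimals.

Form the Lagrangian:
  L(x, lambda) = (1/2) x^T Q x + c^T x + lambda^T (A x - b)
Stationarity (grad_x L = 0): Q x + c + A^T lambda = 0.
Primal feasibility: A x = b.

This gives the KKT block system:
  [ Q   A^T ] [ x     ]   [-c ]
  [ A    0  ] [ lambda ] = [ b ]

Solving the linear system:
  x*      = (-0.7254, -0.5352, -1.338)
  lambda* = (3.4014)
  f(x*)   = 8.3908

x* = (-0.7254, -0.5352, -1.338), lambda* = (3.4014)


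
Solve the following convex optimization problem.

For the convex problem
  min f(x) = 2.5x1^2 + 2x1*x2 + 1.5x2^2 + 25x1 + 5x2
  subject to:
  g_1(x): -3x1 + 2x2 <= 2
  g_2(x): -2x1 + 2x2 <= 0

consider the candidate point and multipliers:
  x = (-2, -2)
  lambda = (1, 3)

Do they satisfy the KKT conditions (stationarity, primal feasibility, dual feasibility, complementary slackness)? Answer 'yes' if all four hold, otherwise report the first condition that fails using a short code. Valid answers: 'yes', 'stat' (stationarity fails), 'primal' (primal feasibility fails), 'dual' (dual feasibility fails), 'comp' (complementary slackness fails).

Gradient of f: grad f(x) = Q x + c = (11, -5)
Constraint values g_i(x) = a_i^T x - b_i:
  g_1((-2, -2)) = 0
  g_2((-2, -2)) = 0
Stationarity residual: grad f(x) + sum_i lambda_i a_i = (2, 3)
  -> stationarity FAILS
Primal feasibility (all g_i <= 0): OK
Dual feasibility (all lambda_i >= 0): OK
Complementary slackness (lambda_i * g_i(x) = 0 for all i): OK

Verdict: the first failing condition is stationarity -> stat.

stat


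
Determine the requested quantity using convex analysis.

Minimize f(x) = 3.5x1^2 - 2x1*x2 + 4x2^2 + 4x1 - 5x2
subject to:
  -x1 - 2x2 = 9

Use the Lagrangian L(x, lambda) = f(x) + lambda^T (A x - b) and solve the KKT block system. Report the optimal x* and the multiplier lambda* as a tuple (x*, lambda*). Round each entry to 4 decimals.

Form the Lagrangian:
  L(x, lambda) = (1/2) x^T Q x + c^T x + lambda^T (A x - b)
Stationarity (grad_x L = 0): Q x + c + A^T lambda = 0.
Primal feasibility: A x = b.

This gives the KKT block system:
  [ Q   A^T ] [ x     ]   [-c ]
  [ A    0  ] [ lambda ] = [ b ]

Solving the linear system:
  x*      = (-3.0455, -2.9773)
  lambda* = (-11.3636)
  f(x*)   = 52.4886

x* = (-3.0455, -2.9773), lambda* = (-11.3636)


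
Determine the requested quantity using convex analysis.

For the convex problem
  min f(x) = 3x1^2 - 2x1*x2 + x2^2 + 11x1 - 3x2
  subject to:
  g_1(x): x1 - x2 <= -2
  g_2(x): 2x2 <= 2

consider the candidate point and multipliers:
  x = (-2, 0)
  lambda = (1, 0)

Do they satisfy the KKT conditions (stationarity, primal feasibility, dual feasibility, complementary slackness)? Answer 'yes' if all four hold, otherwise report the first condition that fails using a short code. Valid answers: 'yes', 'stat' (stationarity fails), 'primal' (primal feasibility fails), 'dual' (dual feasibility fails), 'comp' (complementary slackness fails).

Gradient of f: grad f(x) = Q x + c = (-1, 1)
Constraint values g_i(x) = a_i^T x - b_i:
  g_1((-2, 0)) = 0
  g_2((-2, 0)) = -2
Stationarity residual: grad f(x) + sum_i lambda_i a_i = (0, 0)
  -> stationarity OK
Primal feasibility (all g_i <= 0): OK
Dual feasibility (all lambda_i >= 0): OK
Complementary slackness (lambda_i * g_i(x) = 0 for all i): OK

Verdict: yes, KKT holds.

yes


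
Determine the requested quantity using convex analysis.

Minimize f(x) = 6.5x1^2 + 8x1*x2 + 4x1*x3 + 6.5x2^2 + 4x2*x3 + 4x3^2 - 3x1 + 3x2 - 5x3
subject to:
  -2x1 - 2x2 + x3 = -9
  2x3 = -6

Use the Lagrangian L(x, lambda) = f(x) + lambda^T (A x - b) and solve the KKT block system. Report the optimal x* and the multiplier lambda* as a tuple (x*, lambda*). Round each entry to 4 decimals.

Form the Lagrangian:
  L(x, lambda) = (1/2) x^T Q x + c^T x + lambda^T (A x - b)
Stationarity (grad_x L = 0): Q x + c + A^T lambda = 0.
Primal feasibility: A x = b.

This gives the KKT block system:
  [ Q   A^T ] [ x     ]   [-c ]
  [ A    0  ] [ lambda ] = [ b ]

Solving the linear system:
  x*      = (2.1, 0.9, -3)
  lambda* = (9.75, 3.625)
  f(x*)   = 60.45

x* = (2.1, 0.9, -3), lambda* = (9.75, 3.625)


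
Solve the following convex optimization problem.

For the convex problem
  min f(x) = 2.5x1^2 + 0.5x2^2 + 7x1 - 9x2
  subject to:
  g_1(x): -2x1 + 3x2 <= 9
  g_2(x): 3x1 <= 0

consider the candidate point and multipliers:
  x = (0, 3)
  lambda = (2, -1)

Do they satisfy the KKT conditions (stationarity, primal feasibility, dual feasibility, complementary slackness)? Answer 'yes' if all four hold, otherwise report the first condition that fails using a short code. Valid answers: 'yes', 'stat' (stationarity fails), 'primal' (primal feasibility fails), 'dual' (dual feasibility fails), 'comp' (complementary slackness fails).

Gradient of f: grad f(x) = Q x + c = (7, -6)
Constraint values g_i(x) = a_i^T x - b_i:
  g_1((0, 3)) = 0
  g_2((0, 3)) = 0
Stationarity residual: grad f(x) + sum_i lambda_i a_i = (0, 0)
  -> stationarity OK
Primal feasibility (all g_i <= 0): OK
Dual feasibility (all lambda_i >= 0): FAILS
Complementary slackness (lambda_i * g_i(x) = 0 for all i): OK

Verdict: the first failing condition is dual_feasibility -> dual.

dual
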